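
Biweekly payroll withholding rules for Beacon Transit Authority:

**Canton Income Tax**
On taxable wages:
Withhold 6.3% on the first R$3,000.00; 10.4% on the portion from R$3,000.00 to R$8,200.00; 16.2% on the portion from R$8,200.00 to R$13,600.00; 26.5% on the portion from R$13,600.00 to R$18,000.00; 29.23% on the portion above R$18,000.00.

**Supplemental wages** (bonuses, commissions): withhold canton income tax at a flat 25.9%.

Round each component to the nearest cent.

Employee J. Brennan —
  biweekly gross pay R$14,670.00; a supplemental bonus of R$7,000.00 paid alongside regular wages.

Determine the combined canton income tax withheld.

R$3,701.15

Canton Income Tax: taxable = R$14,670.00
  R$1,604.60 + 26.5% × (R$14,670.00 − R$13,600.00) = R$1,604.60 + 26.5% × R$1,070.00 = R$1,888.15
Supplemental (25.9% flat on bonus): 25.9% × R$7,000.00 = R$1,813.00
Total canton income tax: R$1,888.15 + R$1,813.00 = R$3,701.15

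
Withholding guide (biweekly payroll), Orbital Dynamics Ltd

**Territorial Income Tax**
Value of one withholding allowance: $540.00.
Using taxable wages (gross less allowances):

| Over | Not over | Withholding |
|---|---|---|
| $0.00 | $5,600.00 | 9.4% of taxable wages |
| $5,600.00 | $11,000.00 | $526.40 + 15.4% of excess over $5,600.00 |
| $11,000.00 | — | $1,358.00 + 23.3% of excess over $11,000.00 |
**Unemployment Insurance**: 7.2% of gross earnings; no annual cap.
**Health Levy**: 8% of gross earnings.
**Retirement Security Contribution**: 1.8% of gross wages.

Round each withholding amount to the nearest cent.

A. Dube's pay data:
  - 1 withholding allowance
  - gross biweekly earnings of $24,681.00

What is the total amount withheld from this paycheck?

Territorial Income Tax: taxable = $24,681.00 − 1×$540.00 = $24,141.00
  $1,358.00 + 23.3% × ($24,141.00 − $11,000.00) = $1,358.00 + 23.3% × $13,141.00 = $4,419.85
Unemployment Insurance: 7.2% × $24,681.00 = $1,777.03
Health Levy: 8% × $24,681.00 = $1,974.48
Retirement Security Contribution: 1.8% × $24,681.00 = $444.26
Total: $4,419.85 + $1,777.03 + $1,974.48 + $444.26 = $8,615.62

$8,615.62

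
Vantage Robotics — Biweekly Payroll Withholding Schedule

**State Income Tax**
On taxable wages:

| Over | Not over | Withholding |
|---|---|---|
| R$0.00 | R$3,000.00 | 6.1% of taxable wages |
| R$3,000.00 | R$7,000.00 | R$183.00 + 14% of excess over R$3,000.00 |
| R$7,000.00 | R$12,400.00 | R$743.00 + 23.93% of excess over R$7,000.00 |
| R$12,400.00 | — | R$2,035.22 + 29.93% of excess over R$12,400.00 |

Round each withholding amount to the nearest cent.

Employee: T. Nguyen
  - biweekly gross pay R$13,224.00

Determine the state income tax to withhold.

State Income Tax: taxable = R$13,224.00
  R$2,035.22 + 29.93% × (R$13,224.00 − R$12,400.00) = R$2,035.22 + 29.93% × R$824.00 = R$2,281.84

R$2,281.84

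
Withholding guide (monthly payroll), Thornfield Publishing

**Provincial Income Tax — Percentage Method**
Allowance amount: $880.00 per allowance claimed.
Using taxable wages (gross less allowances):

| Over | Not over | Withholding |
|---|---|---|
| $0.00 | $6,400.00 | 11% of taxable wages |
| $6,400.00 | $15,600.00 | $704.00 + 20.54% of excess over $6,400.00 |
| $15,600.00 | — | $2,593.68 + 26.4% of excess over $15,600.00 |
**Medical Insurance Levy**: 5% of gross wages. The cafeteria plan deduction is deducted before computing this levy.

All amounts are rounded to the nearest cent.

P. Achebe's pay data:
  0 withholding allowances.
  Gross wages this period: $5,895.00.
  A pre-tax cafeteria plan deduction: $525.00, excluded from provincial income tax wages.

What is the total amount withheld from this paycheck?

$859.20

Provincial Income Tax: taxable = $5,895.00 − $525.00 = $5,370.00
  11% × $5,370.00 = $590.70
Medical Insurance Levy: 5% × $5,370.00 = $268.50
Total: $590.70 + $268.50 = $859.20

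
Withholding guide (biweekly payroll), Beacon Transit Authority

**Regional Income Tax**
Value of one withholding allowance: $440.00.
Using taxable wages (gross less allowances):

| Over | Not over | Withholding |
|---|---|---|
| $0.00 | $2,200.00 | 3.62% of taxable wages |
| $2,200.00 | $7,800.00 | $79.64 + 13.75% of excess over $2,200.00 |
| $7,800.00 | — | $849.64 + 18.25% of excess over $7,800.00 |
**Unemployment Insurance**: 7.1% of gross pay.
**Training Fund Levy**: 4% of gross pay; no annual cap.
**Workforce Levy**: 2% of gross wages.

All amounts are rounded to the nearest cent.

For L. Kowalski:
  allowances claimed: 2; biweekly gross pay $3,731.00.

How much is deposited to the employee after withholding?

$3,073.09

Regional Income Tax: taxable = $3,731.00 − 2×$440.00 = $2,851.00
  $79.64 + 13.75% × ($2,851.00 − $2,200.00) = $79.64 + 13.75% × $651.00 = $169.15
Unemployment Insurance: 7.1% × $3,731.00 = $264.90
Training Fund Levy: 4% × $3,731.00 = $149.24
Workforce Levy: 2% × $3,731.00 = $74.62
Total withheld: $169.15 + $264.90 + $149.24 + $74.62 = $657.91
Net pay: $3,731.00 − $657.91 = $3,073.09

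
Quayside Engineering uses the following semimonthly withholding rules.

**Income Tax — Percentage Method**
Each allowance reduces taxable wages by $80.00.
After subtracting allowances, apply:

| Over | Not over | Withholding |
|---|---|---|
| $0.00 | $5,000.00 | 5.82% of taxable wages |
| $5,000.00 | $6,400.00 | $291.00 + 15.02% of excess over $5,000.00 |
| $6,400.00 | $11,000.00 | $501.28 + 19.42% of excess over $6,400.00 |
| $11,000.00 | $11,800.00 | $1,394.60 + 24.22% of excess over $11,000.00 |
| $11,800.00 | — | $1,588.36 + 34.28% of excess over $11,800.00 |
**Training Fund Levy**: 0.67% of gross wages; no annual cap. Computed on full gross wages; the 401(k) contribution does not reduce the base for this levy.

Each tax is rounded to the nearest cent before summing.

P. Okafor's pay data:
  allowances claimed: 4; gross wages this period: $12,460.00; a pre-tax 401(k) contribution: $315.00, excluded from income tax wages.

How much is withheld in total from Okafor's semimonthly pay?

Income Tax: taxable = $12,460.00 − $315.00 − 4×$80.00 = $11,825.00
  $1,588.36 + 34.28% × ($11,825.00 − $11,800.00) = $1,588.36 + 34.28% × $25.00 = $1,596.93
Training Fund Levy: 0.67% × $12,460.00 = $83.48
Total: $1,596.93 + $83.48 = $1,680.41

$1,680.41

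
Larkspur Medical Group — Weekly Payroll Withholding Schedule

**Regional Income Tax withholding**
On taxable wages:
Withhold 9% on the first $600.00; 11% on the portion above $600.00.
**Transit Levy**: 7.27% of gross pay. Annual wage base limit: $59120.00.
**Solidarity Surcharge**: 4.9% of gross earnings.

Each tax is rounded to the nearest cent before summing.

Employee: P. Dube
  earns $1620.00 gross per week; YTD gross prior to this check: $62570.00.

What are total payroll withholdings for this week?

$245.58

Regional Income Tax: taxable = $1620.00
  $54.00 + 11% × ($1620.00 − $600.00) = $54.00 + 11% × $1020.00 = $166.20
Transit Levy: YTD $62570.00 ≥ cap $59120.00 → $0.00
Solidarity Surcharge: 4.9% × $1620.00 = $79.38
Total: $166.20 + $0.00 + $79.38 = $245.58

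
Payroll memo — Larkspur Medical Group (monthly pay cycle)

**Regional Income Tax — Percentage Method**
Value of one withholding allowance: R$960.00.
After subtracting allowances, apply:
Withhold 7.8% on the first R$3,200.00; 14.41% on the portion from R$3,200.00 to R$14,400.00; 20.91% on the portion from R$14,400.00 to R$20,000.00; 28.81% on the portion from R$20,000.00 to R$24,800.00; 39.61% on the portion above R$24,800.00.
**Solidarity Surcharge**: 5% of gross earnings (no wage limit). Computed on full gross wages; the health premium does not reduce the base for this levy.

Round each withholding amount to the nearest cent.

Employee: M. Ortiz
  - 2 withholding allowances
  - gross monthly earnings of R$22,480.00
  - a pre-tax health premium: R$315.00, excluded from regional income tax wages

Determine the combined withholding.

Regional Income Tax: taxable = R$22,480.00 − R$315.00 − 2×R$960.00 = R$20,245.00
  R$3,034.48 + 28.81% × (R$20,245.00 − R$20,000.00) = R$3,034.48 + 28.81% × R$245.00 = R$3,105.06
Solidarity Surcharge: 5% × R$22,480.00 = R$1,124.00
Total: R$3,105.06 + R$1,124.00 = R$4,229.06

R$4,229.06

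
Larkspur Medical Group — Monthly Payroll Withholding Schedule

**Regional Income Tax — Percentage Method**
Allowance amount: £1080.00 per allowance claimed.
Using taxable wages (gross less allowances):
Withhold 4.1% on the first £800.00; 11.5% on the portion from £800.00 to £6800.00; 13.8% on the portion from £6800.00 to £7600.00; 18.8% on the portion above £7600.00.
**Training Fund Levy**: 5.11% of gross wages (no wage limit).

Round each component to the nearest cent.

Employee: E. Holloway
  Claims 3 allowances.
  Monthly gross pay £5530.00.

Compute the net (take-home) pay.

£5043.27

Regional Income Tax: taxable = £5530.00 − 3×£1080.00 = £2290.00
  £32.80 + 11.5% × (£2290.00 − £800.00) = £32.80 + 11.5% × £1490.00 = £204.15
Training Fund Levy: 5.11% × £5530.00 = £282.58
Total withheld: £204.15 + £282.58 = £486.73
Net pay: £5530.00 − £486.73 = £5043.27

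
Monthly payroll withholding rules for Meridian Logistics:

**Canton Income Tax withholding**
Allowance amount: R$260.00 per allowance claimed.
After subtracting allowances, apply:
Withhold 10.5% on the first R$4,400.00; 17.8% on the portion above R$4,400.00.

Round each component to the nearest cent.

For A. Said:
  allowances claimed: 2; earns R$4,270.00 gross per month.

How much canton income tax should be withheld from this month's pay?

Canton Income Tax: taxable = R$4,270.00 − 2×R$260.00 = R$3,750.00
  10.5% × R$3,750.00 = R$393.75

R$393.75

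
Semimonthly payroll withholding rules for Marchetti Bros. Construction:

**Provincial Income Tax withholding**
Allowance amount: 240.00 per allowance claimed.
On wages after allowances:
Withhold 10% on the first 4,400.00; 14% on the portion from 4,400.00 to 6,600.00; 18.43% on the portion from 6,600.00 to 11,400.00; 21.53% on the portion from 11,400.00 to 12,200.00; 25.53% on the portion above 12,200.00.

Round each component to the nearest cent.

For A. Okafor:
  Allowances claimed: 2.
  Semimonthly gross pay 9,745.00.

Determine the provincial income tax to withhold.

1,239.16

Provincial Income Tax: taxable = 9,745.00 − 2×240.00 = 9,265.00
  748.00 + 18.43% × (9,265.00 − 6,600.00) = 748.00 + 18.43% × 2,665.00 = 1,239.16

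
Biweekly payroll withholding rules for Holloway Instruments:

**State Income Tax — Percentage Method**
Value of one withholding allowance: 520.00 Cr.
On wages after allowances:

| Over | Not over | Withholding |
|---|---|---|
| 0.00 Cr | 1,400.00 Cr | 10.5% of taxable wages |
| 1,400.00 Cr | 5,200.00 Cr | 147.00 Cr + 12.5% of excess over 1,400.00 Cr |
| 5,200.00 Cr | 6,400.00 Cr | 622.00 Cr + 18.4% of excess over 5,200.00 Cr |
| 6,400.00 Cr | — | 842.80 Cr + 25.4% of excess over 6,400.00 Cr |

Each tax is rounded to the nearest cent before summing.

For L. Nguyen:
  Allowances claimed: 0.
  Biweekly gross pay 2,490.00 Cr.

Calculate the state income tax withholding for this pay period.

State Income Tax: taxable = 2,490.00 Cr
  147.00 Cr + 12.5% × (2,490.00 Cr − 1,400.00 Cr) = 147.00 Cr + 12.5% × 1,090.00 Cr = 283.25 Cr

283.25 Cr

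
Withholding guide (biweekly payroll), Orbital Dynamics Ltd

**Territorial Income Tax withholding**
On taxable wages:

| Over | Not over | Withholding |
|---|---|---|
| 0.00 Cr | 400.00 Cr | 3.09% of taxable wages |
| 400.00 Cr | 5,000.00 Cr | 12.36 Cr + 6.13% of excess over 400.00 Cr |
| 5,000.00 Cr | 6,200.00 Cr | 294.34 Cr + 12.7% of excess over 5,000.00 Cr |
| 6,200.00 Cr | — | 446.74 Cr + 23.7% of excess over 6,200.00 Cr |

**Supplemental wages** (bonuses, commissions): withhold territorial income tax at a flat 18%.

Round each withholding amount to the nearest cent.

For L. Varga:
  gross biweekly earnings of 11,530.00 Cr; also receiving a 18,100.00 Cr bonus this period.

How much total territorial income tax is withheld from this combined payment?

4,967.95 Cr

Territorial Income Tax: taxable = 11,530.00 Cr
  446.74 Cr + 23.7% × (11,530.00 Cr − 6,200.00 Cr) = 446.74 Cr + 23.7% × 5,330.00 Cr = 1,709.95 Cr
Supplemental (18% flat on bonus): 18% × 18,100.00 Cr = 3,258.00 Cr
Total territorial income tax: 1,709.95 Cr + 3,258.00 Cr = 4,967.95 Cr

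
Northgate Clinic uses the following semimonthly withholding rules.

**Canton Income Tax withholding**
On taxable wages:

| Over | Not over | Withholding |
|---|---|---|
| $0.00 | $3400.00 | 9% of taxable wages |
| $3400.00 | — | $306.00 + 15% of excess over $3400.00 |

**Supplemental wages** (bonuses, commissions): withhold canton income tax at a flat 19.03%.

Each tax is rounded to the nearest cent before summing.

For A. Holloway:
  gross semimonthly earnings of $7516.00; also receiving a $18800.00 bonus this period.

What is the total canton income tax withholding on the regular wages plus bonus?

Canton Income Tax: taxable = $7516.00
  $306.00 + 15% × ($7516.00 − $3400.00) = $306.00 + 15% × $4116.00 = $923.40
Supplemental (19.03% flat on bonus): 19.03% × $18800.00 = $3577.64
Total canton income tax: $923.40 + $3577.64 = $4501.04

$4501.04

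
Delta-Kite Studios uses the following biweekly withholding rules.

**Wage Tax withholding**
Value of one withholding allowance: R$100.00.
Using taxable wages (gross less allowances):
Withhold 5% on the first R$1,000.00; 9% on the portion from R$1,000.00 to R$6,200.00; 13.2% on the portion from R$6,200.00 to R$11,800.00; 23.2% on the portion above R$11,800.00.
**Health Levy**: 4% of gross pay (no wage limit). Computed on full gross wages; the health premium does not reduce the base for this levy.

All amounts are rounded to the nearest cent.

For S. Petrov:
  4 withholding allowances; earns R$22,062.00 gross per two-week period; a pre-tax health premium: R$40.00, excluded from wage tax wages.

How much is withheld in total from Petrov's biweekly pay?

R$4,418.38

Wage Tax: taxable = R$22,062.00 − R$40.00 − 4×R$100.00 = R$21,622.00
  R$1,257.20 + 23.2% × (R$21,622.00 − R$11,800.00) = R$1,257.20 + 23.2% × R$9,822.00 = R$3,535.90
Health Levy: 4% × R$22,062.00 = R$882.48
Total: R$3,535.90 + R$882.48 = R$4,418.38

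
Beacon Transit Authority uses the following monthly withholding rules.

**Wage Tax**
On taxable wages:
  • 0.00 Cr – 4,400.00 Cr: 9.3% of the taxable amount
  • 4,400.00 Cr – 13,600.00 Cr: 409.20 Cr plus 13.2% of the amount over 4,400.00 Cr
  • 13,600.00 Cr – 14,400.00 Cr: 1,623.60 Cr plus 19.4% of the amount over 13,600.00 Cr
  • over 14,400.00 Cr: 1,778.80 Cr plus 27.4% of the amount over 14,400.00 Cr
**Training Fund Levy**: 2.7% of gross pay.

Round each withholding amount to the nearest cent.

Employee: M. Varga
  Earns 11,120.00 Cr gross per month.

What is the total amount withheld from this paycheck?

Wage Tax: taxable = 11,120.00 Cr
  409.20 Cr + 13.2% × (11,120.00 Cr − 4,400.00 Cr) = 409.20 Cr + 13.2% × 6,720.00 Cr = 1,296.24 Cr
Training Fund Levy: 2.7% × 11,120.00 Cr = 300.24 Cr
Total: 1,296.24 Cr + 300.24 Cr = 1,596.48 Cr

1,596.48 Cr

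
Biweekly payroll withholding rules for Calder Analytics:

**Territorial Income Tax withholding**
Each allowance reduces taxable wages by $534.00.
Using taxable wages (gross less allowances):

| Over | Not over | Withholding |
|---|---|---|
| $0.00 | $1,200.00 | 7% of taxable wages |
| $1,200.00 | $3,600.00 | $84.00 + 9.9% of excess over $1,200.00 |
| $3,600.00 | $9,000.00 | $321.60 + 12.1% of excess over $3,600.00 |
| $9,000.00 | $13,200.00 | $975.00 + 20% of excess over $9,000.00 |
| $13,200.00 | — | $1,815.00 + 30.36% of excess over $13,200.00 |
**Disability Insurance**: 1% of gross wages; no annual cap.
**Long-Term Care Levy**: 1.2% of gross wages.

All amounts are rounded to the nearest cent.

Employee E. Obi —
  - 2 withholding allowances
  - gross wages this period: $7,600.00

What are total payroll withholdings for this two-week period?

$843.57

Territorial Income Tax: taxable = $7,600.00 − 2×$534.00 = $6,532.00
  $321.60 + 12.1% × ($6,532.00 − $3,600.00) = $321.60 + 12.1% × $2,932.00 = $676.37
Disability Insurance: 1% × $7,600.00 = $76.00
Long-Term Care Levy: 1.2% × $7,600.00 = $91.20
Total: $676.37 + $76.00 + $91.20 = $843.57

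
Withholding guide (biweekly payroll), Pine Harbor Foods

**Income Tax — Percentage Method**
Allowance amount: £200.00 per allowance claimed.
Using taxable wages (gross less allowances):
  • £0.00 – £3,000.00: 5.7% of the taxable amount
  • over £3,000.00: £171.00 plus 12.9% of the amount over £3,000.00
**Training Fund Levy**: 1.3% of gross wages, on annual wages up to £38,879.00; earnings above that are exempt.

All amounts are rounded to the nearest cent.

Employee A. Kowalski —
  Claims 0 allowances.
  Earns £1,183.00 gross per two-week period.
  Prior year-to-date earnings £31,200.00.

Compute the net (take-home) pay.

£1,100.19

Income Tax: taxable = £1,183.00
  5.7% × £1,183.00 = £67.43
Training Fund Levy: 1.3% × £1,183.00 = £15.38
Total withheld: £67.43 + £15.38 = £82.81
Net pay: £1,183.00 − £82.81 = £1,100.19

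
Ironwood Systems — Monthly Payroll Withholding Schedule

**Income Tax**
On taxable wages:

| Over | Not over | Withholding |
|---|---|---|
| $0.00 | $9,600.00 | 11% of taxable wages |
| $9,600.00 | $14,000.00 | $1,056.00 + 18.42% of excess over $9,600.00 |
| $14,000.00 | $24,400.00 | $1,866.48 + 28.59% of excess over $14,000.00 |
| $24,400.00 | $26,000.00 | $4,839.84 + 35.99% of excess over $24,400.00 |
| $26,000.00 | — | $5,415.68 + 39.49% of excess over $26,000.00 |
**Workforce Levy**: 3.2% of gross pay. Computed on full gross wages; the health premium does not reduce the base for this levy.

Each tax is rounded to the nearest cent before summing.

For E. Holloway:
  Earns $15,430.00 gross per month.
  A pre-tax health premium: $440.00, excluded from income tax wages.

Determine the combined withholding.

Income Tax: taxable = $15,430.00 − $440.00 = $14,990.00
  $1,866.48 + 28.59% × ($14,990.00 − $14,000.00) = $1,866.48 + 28.59% × $990.00 = $2,149.52
Workforce Levy: 3.2% × $15,430.00 = $493.76
Total: $2,149.52 + $493.76 = $2,643.28

$2,643.28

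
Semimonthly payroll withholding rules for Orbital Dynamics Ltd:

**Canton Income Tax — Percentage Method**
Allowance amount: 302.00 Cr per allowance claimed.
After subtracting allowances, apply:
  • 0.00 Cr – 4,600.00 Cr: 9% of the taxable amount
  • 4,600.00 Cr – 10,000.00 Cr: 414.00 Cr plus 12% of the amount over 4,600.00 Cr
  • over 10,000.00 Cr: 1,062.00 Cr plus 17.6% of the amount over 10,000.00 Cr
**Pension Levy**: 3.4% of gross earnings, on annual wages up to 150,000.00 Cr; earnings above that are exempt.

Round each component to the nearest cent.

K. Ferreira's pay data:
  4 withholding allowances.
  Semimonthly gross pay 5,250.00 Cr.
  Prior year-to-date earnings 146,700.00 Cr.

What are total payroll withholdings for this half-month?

Canton Income Tax: taxable = 5,250.00 Cr − 4×302.00 Cr = 4,042.00 Cr
  9% × 4,042.00 Cr = 363.78 Cr
Pension Levy: cap 150,000.00 Cr − YTD 146,700.00 Cr = 3,300.00 Cr subject; 3.4% × 3,300.00 Cr = 112.20 Cr
Total: 363.78 Cr + 112.20 Cr = 475.98 Cr

475.98 Cr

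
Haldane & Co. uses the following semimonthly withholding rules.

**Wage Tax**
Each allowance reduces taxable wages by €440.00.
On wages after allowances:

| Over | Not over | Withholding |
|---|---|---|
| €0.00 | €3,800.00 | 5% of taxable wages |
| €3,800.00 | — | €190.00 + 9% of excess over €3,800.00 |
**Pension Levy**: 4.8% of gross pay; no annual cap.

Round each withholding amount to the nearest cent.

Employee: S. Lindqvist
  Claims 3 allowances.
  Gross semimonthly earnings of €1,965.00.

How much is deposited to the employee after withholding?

Wage Tax: taxable = €1,965.00 − 3×€440.00 = €645.00
  5% × €645.00 = €32.25
Pension Levy: 4.8% × €1,965.00 = €94.32
Total withheld: €32.25 + €94.32 = €126.57
Net pay: €1,965.00 − €126.57 = €1,838.43

€1,838.43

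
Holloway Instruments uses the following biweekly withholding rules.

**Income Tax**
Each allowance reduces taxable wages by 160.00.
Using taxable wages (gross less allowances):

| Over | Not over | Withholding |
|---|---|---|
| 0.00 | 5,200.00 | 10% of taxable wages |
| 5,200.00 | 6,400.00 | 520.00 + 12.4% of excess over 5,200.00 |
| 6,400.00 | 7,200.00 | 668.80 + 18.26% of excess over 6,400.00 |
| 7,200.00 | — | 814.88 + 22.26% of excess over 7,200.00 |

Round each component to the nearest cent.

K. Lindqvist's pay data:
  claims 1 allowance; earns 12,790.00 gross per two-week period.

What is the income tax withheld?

2,023.60

Income Tax: taxable = 12,790.00 − 1×160.00 = 12,630.00
  814.88 + 22.26% × (12,630.00 − 7,200.00) = 814.88 + 22.26% × 5,430.00 = 2,023.60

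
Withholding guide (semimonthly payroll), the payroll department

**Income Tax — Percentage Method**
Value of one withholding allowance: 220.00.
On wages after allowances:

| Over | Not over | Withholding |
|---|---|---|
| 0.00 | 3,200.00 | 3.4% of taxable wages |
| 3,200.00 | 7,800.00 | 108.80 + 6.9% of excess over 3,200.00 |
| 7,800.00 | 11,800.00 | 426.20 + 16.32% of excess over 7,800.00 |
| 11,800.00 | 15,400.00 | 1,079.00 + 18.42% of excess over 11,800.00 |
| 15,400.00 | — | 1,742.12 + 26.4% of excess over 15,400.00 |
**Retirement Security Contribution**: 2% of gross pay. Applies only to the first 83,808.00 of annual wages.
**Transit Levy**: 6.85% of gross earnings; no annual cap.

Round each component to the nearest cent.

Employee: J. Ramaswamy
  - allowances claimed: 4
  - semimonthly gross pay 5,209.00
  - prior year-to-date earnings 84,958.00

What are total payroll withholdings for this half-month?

543.52

Income Tax: taxable = 5,209.00 − 4×220.00 = 4,329.00
  108.80 + 6.9% × (4,329.00 − 3,200.00) = 108.80 + 6.9% × 1,129.00 = 186.70
Retirement Security Contribution: YTD 84,958.00 ≥ cap 83,808.00 → 0.00
Transit Levy: 6.85% × 5,209.00 = 356.82
Total: 186.70 + 0.00 + 356.82 = 543.52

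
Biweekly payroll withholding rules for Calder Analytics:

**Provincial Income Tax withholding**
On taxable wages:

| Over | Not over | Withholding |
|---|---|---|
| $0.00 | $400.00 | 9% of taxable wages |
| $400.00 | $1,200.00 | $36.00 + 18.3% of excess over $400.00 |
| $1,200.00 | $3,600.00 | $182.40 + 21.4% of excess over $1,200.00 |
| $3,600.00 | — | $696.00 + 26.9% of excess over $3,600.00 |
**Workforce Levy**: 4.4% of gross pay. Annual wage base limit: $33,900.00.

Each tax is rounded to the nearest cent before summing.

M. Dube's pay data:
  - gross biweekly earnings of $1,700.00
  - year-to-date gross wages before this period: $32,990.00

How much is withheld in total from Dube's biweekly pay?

$329.44

Provincial Income Tax: taxable = $1,700.00
  $182.40 + 21.4% × ($1,700.00 − $1,200.00) = $182.40 + 21.4% × $500.00 = $289.40
Workforce Levy: cap $33,900.00 − YTD $32,990.00 = $910.00 subject; 4.4% × $910.00 = $40.04
Total: $289.40 + $40.04 = $329.44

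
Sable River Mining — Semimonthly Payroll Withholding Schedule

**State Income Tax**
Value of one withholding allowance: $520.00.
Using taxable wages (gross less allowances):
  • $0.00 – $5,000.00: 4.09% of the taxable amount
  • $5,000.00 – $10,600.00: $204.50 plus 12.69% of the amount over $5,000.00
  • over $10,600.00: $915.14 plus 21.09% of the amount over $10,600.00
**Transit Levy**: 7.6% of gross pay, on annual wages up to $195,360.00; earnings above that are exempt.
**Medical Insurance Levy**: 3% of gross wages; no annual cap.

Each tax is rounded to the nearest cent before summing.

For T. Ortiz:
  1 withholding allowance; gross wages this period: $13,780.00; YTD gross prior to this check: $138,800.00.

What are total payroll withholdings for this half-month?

State Income Tax: taxable = $13,780.00 − 1×$520.00 = $13,260.00
  $915.14 + 21.09% × ($13,260.00 − $10,600.00) = $915.14 + 21.09% × $2,660.00 = $1,476.13
Transit Levy: 7.6% × $13,780.00 = $1,047.28
Medical Insurance Levy: 3% × $13,780.00 = $413.40
Total: $1,476.13 + $1,047.28 + $413.40 = $2,936.81

$2,936.81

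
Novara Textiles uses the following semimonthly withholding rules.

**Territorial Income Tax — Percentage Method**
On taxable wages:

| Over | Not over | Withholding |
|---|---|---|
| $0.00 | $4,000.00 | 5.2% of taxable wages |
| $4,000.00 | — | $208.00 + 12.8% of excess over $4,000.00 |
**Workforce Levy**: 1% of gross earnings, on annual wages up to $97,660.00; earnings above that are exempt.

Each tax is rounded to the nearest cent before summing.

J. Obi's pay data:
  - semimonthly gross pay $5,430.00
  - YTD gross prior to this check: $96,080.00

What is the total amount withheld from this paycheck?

Territorial Income Tax: taxable = $5,430.00
  $208.00 + 12.8% × ($5,430.00 − $4,000.00) = $208.00 + 12.8% × $1,430.00 = $391.04
Workforce Levy: cap $97,660.00 − YTD $96,080.00 = $1,580.00 subject; 1% × $1,580.00 = $15.80
Total: $391.04 + $15.80 = $406.84

$406.84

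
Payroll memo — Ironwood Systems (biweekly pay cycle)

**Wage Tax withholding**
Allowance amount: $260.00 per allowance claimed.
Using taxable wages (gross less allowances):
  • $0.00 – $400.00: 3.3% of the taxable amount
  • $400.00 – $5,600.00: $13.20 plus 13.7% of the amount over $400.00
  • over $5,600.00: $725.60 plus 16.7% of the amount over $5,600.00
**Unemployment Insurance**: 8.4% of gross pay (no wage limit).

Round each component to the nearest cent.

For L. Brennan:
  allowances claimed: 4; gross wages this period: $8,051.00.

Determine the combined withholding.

Wage Tax: taxable = $8,051.00 − 4×$260.00 = $7,011.00
  $725.60 + 16.7% × ($7,011.00 − $5,600.00) = $725.60 + 16.7% × $1,411.00 = $961.24
Unemployment Insurance: 8.4% × $8,051.00 = $676.28
Total: $961.24 + $676.28 = $1,637.52

$1,637.52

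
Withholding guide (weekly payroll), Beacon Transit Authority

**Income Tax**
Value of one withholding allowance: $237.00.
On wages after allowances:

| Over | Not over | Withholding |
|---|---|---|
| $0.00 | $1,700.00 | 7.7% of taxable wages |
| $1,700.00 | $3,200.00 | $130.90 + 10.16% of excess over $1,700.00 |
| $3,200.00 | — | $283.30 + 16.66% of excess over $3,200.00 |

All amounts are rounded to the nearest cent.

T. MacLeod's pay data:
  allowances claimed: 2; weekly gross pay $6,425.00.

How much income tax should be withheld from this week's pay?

$741.62

Income Tax: taxable = $6,425.00 − 2×$237.00 = $5,951.00
  $283.30 + 16.66% × ($5,951.00 − $3,200.00) = $283.30 + 16.66% × $2,751.00 = $741.62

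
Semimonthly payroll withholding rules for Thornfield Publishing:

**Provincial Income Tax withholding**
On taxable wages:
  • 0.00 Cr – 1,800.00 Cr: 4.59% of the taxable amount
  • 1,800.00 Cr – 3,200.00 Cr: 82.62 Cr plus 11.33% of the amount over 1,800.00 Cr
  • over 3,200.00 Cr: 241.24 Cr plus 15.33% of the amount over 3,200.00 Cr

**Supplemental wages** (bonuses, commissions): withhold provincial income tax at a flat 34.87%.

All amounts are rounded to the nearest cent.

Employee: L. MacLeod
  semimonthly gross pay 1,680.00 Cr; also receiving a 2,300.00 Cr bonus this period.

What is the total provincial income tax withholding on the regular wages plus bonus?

Provincial Income Tax: taxable = 1,680.00 Cr
  4.59% × 1,680.00 Cr = 77.11 Cr
Supplemental (34.87% flat on bonus): 34.87% × 2,300.00 Cr = 802.01 Cr
Total provincial income tax: 77.11 Cr + 802.01 Cr = 879.12 Cr

879.12 Cr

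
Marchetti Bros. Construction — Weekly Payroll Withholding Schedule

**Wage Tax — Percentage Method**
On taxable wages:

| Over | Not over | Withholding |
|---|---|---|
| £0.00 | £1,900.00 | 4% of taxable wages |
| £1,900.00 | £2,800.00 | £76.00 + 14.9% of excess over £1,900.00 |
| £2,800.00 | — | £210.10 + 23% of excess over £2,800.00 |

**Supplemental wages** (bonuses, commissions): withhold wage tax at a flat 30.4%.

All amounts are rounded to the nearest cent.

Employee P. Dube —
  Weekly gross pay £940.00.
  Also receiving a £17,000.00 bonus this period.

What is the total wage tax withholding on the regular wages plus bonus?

£5,205.60

Wage Tax: taxable = £940.00
  4% × £940.00 = £37.60
Supplemental (30.4% flat on bonus): 30.4% × £17,000.00 = £5,168.00
Total wage tax: £37.60 + £5,168.00 = £5,205.60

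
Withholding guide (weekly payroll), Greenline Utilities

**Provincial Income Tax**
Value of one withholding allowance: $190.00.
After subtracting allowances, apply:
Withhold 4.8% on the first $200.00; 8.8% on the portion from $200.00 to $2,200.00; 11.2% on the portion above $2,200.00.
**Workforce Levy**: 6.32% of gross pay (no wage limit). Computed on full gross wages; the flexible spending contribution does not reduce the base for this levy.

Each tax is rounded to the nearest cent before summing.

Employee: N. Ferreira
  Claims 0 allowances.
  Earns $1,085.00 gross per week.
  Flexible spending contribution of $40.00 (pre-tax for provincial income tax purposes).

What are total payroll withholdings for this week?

Provincial Income Tax: taxable = $1,085.00 − $40.00 = $1,045.00
  $9.60 + 8.8% × ($1,045.00 − $200.00) = $9.60 + 8.8% × $845.00 = $83.96
Workforce Levy: 6.32% × $1,085.00 = $68.57
Total: $83.96 + $68.57 = $152.53

$152.53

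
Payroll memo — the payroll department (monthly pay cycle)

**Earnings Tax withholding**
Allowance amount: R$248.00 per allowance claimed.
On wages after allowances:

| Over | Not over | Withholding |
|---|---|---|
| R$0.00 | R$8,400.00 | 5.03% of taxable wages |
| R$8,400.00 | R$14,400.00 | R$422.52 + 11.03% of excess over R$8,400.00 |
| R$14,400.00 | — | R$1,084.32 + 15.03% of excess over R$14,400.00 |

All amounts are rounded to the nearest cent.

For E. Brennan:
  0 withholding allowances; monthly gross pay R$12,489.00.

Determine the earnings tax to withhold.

Earnings Tax: taxable = R$12,489.00
  R$422.52 + 11.03% × (R$12,489.00 − R$8,400.00) = R$422.52 + 11.03% × R$4,089.00 = R$873.54

R$873.54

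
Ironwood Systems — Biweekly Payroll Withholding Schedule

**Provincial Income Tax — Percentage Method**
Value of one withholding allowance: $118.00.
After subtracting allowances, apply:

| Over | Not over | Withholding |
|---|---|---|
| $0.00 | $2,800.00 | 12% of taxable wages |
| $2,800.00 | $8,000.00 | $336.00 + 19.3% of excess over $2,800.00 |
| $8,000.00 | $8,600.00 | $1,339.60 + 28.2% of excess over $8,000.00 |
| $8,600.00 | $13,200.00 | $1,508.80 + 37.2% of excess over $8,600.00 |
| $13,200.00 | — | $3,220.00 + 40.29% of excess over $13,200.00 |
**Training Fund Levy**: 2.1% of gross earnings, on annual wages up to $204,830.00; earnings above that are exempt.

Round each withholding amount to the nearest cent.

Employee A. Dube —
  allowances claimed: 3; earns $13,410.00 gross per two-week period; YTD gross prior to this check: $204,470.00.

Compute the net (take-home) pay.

Provincial Income Tax: taxable = $13,410.00 − 3×$118.00 = $13,056.00
  $1,508.80 + 37.2% × ($13,056.00 − $8,600.00) = $1,508.80 + 37.2% × $4,456.00 = $3,166.43
Training Fund Levy: cap $204,830.00 − YTD $204,470.00 = $360.00 subject; 2.1% × $360.00 = $7.56
Total withheld: $3,166.43 + $7.56 = $3,173.99
Net pay: $13,410.00 − $3,173.99 = $10,236.01

$10,236.01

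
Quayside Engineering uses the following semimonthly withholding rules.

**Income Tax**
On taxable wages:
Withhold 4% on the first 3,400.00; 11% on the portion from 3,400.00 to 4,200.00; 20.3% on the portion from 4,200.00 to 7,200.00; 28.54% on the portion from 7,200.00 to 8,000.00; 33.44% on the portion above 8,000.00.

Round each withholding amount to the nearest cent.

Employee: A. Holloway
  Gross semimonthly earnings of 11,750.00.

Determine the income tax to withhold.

2,315.32

Income Tax: taxable = 11,750.00
  1,061.32 + 33.44% × (11,750.00 − 8,000.00) = 1,061.32 + 33.44% × 3,750.00 = 2,315.32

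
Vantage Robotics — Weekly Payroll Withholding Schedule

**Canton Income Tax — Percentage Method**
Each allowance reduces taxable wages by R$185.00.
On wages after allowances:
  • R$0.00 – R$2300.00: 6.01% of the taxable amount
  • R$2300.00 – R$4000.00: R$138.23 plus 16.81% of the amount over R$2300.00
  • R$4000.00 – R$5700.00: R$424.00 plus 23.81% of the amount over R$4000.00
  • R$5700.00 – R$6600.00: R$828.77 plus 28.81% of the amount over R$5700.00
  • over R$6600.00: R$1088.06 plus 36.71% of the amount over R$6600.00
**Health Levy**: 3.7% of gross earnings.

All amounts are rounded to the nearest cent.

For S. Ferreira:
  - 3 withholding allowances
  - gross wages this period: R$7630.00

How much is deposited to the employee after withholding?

R$6085.26

Canton Income Tax: taxable = R$7630.00 − 3×R$185.00 = R$7075.00
  R$1088.06 + 36.71% × (R$7075.00 − R$6600.00) = R$1088.06 + 36.71% × R$475.00 = R$1262.43
Health Levy: 3.7% × R$7630.00 = R$282.31
Total withheld: R$1262.43 + R$282.31 = R$1544.74
Net pay: R$7630.00 − R$1544.74 = R$6085.26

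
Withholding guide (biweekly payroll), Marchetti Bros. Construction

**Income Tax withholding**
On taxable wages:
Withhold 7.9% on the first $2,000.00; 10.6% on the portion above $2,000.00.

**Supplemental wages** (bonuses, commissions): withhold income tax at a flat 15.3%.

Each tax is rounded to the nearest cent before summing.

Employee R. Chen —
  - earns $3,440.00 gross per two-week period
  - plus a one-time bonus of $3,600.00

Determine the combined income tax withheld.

$861.44

Income Tax: taxable = $3,440.00
  $158.00 + 10.6% × ($3,440.00 − $2,000.00) = $158.00 + 10.6% × $1,440.00 = $310.64
Supplemental (15.3% flat on bonus): 15.3% × $3,600.00 = $550.80
Total income tax: $310.64 + $550.80 = $861.44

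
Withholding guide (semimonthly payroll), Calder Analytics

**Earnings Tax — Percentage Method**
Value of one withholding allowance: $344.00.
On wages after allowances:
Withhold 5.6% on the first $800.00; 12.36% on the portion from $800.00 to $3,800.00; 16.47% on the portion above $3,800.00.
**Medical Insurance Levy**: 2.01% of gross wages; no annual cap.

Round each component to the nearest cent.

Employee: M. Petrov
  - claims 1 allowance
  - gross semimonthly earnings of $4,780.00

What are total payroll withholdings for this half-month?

Earnings Tax: taxable = $4,780.00 − 1×$344.00 = $4,436.00
  $415.60 + 16.47% × ($4,436.00 − $3,800.00) = $415.60 + 16.47% × $636.00 = $520.35
Medical Insurance Levy: 2.01% × $4,780.00 = $96.08
Total: $520.35 + $96.08 = $616.43

$616.43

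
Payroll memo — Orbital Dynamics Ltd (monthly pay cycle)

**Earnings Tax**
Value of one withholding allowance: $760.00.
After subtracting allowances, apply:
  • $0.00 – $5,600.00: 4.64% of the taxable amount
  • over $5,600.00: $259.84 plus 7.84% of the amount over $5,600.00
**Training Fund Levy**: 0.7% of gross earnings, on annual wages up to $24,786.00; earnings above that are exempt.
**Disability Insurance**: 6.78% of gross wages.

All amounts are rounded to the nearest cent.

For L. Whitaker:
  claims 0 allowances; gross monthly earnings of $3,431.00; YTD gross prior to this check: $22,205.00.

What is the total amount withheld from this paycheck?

Earnings Tax: taxable = $3,431.00
  4.64% × $3,431.00 = $159.20
Training Fund Levy: cap $24,786.00 − YTD $22,205.00 = $2,581.00 subject; 0.7% × $2,581.00 = $18.07
Disability Insurance: 6.78% × $3,431.00 = $232.62
Total: $159.20 + $18.07 + $232.62 = $409.89

$409.89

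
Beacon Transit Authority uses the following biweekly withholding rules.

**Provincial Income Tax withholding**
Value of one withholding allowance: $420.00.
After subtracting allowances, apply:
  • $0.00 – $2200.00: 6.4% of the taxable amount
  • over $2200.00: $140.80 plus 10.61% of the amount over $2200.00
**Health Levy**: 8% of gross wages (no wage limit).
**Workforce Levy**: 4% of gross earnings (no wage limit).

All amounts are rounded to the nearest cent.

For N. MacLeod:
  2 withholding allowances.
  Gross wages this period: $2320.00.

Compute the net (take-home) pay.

Provincial Income Tax: taxable = $2320.00 − 2×$420.00 = $1480.00
  6.4% × $1480.00 = $94.72
Health Levy: 8% × $2320.00 = $185.60
Workforce Levy: 4% × $2320.00 = $92.80
Total withheld: $94.72 + $185.60 + $92.80 = $373.12
Net pay: $2320.00 − $373.12 = $1946.88

$1946.88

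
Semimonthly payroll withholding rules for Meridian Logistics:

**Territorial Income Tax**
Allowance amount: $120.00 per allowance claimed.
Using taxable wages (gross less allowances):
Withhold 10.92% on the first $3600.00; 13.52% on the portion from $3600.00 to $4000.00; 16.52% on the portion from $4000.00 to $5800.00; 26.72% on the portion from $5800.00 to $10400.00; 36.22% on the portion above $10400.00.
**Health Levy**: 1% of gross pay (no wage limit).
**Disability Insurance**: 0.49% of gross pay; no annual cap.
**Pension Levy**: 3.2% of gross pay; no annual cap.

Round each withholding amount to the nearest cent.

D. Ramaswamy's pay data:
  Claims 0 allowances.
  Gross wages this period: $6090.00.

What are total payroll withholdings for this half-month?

Territorial Income Tax: taxable = $6090.00
  $744.56 + 26.72% × ($6090.00 − $5800.00) = $744.56 + 26.72% × $290.00 = $822.05
Health Levy: 1% × $6090.00 = $60.90
Disability Insurance: 0.49% × $6090.00 = $29.84
Pension Levy: 3.2% × $6090.00 = $194.88
Total: $822.05 + $60.90 + $29.84 + $194.88 = $1107.67

$1107.67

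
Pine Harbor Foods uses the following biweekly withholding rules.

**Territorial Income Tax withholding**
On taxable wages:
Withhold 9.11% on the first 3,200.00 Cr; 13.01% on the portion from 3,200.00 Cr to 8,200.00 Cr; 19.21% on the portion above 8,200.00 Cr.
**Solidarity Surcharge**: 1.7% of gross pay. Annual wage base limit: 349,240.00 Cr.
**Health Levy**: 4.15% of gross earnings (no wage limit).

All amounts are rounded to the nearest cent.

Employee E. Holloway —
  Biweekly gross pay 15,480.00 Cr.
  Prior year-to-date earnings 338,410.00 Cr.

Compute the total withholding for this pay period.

Territorial Income Tax: taxable = 15,480.00 Cr
  942.02 Cr + 19.21% × (15,480.00 Cr − 8,200.00 Cr) = 942.02 Cr + 19.21% × 7,280.00 Cr = 2,340.51 Cr
Solidarity Surcharge: cap 349,240.00 Cr − YTD 338,410.00 Cr = 10,830.00 Cr subject; 1.7% × 10,830.00 Cr = 184.11 Cr
Health Levy: 4.15% × 15,480.00 Cr = 642.42 Cr
Total: 2,340.51 Cr + 184.11 Cr + 642.42 Cr = 3,167.04 Cr

3,167.04 Cr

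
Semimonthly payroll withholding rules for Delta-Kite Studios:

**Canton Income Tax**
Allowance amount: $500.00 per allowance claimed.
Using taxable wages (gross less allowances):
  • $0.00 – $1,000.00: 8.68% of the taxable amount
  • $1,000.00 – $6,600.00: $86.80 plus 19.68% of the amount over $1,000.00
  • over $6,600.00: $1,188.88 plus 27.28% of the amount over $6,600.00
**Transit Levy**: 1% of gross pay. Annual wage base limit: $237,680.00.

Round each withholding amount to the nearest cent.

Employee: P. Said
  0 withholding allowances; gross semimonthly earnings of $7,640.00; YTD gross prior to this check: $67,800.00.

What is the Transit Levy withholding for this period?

Transit Levy: 1% × $7,640.00 = $76.40

$76.40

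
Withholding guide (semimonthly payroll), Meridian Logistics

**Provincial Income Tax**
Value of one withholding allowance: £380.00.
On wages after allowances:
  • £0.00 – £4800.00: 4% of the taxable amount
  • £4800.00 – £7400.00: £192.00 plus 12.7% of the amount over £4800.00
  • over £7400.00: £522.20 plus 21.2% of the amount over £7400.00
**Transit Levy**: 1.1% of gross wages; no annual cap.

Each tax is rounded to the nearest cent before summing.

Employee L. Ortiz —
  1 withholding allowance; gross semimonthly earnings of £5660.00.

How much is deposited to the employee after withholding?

£5344.78

Provincial Income Tax: taxable = £5660.00 − 1×£380.00 = £5280.00
  £192.00 + 12.7% × (£5280.00 − £4800.00) = £192.00 + 12.7% × £480.00 = £252.96
Transit Levy: 1.1% × £5660.00 = £62.26
Total withheld: £252.96 + £62.26 = £315.22
Net pay: £5660.00 − £315.22 = £5344.78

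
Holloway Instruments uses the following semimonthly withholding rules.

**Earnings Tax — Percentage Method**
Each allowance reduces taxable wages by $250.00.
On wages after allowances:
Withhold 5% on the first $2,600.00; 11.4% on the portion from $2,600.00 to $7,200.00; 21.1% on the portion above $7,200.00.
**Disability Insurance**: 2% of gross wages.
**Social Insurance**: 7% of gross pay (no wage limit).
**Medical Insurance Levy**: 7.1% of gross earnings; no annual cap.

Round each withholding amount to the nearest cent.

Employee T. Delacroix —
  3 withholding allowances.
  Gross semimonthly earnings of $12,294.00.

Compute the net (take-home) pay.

Earnings Tax: taxable = $12,294.00 − 3×$250.00 = $11,544.00
  $654.40 + 21.1% × ($11,544.00 − $7,200.00) = $654.40 + 21.1% × $4,344.00 = $1,570.98
Disability Insurance: 2% × $12,294.00 = $245.88
Social Insurance: 7% × $12,294.00 = $860.58
Medical Insurance Levy: 7.1% × $12,294.00 = $872.87
Total withheld: $1,570.98 + $245.88 + $860.58 + $872.87 = $3,550.31
Net pay: $12,294.00 − $3,550.31 = $8,743.69

$8,743.69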